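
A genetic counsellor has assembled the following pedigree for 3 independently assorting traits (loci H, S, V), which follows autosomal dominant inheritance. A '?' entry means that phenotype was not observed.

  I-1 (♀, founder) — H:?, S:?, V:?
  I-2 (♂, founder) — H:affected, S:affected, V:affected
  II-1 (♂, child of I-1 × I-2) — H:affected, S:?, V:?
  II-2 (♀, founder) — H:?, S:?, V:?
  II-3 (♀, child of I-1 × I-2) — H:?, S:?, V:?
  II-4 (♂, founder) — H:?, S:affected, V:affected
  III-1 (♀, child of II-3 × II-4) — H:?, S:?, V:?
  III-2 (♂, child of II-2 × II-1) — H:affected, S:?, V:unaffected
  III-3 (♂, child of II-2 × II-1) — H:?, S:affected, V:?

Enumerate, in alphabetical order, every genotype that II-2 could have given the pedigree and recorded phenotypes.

H/I-1 ? ·: hh|Hh|HH
H/I-2 aff ·: Hh|HH
H/II-1 aff I-1×I-2: Hh|HH
H/II-2 ? ·: hh|Hh|HH
H/II-3 ? I-1×I-2: hh|Hh|HH
H/II-4 ? ·: hh|Hh|HH
H/III-1 ? II-3×II-4: hh|Hh|HH
H/III-2 aff II-2×II-1: Hh|HH
H/III-3 ? II-2×II-1: hh|Hh|HH
⇒ H over [I-1,I-2,II-1,II-2,II-3,II-4,III-1,III-2,III-3]: 906 consistent
S/I-1 ? ·: ss|Ss|SS
S/I-2 aff ·: Ss|SS
S/II-1 ? I-1×I-2: ss|Ss|SS
S/II-2 ? ·: ss|Ss|SS
S/II-3 ? I-1×I-2: ss|Ss|SS
S/II-4 aff ·: Ss|SS
S/III-1 ? II-3×II-4: ss|Ss|SS
S/III-2 ? II-2×II-1: ss|Ss|SS
S/III-3 aff II-2×II-1: Ss|SS
⇒ S over [I-1,I-2,II-1,II-2,II-3,II-4,III-1,III-2,III-3]: 717 consistent
V/I-1 ? ·: vv|Vv|VV
V/I-2 aff ·: Vv|VV
V/II-1 ? I-1×I-2: vv|Vv
V/II-2 ? ·: vv|Vv
V/II-3 ? I-1×I-2: vv|Vv|VV
V/II-4 aff ·: Vv|VV
V/III-1 ? II-3×II-4: vv|Vv|VV
V/III-2 un II-2×II-1: vv
V/III-3 ? II-2×II-1: vv|Vv|VV
⇒ V over [I-1,I-2,II-1,II-2,II-3,II-4,III-1,III-2,III-3]: 257 consistent

II-2 ∈ {HH SS Vv, HH SS vv, HH Ss Vv, HH Ss vv, HH ss Vv, HH ss vv, Hh SS Vv, Hh SS vv, Hh Ss Vv, Hh Ss vv, Hh ss Vv, Hh ss vv, hh SS Vv, hh SS vv, hh Ss Vv, hh Ss vv, hh ss Vv, hh ss vv}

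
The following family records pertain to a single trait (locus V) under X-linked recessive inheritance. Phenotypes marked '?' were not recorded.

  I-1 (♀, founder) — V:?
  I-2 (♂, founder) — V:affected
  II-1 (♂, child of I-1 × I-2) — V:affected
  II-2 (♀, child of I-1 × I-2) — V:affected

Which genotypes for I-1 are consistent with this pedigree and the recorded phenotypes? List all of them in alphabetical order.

I-1 ∈ {X^VX^v, X^vX^v}

V/I-1 ? ·: X^VX^v|X^vX^v
V/I-2 aff ·: X^vY
V/II-1 aff I-1×I-2: X^vY
V/II-2 aff I-1×I-2: X^vX^v
⇒ V over [I-1,I-2,II-1,II-2]: 2 consistent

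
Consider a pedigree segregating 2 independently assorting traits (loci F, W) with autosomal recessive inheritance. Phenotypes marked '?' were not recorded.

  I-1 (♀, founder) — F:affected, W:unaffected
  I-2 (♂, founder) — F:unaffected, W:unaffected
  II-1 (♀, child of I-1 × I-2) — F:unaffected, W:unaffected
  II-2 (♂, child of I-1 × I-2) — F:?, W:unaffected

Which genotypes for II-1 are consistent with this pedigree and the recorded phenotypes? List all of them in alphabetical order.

F/I-1 aff ·: ff
F/I-2 un ·: FF|Ff
F/II-1 un I-1×I-2: Ff
F/II-2 ? I-1×I-2: Ff|ff
⇒ F over [I-1,I-2,II-1,II-2]: 3 consistent
W/I-1 un ·: WW|Ww
W/I-2 un ·: WW|Ww
W/II-1 un I-1×I-2: WW|Ww
W/II-2 un I-1×I-2: WW|Ww
⇒ W over [I-1,I-2,II-1,II-2]: 13 consistent

II-1 ∈ {Ff WW, Ff Ww}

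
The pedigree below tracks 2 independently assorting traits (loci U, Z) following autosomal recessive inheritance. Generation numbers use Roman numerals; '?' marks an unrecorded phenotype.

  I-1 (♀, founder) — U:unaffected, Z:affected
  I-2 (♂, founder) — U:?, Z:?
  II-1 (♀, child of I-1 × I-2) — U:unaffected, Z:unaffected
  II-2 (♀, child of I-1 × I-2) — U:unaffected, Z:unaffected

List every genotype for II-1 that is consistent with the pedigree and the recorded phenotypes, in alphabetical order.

U/I-1 un ·: UU|Uu
U/I-2 ? ·: UU|Uu|uu
U/II-1 un I-1×I-2: UU|Uu
U/II-2 un I-1×I-2: UU|Uu
⇒ U over [I-1,I-2,II-1,II-2]: 15 consistent
Z/I-1 aff ·: zz
Z/I-2 ? ·: ZZ|Zz
Z/II-1 un I-1×I-2: Zz
Z/II-2 un I-1×I-2: Zz
⇒ Z over [I-1,I-2,II-1,II-2]: 2 consistent

II-1 ∈ {UU Zz, Uu Zz}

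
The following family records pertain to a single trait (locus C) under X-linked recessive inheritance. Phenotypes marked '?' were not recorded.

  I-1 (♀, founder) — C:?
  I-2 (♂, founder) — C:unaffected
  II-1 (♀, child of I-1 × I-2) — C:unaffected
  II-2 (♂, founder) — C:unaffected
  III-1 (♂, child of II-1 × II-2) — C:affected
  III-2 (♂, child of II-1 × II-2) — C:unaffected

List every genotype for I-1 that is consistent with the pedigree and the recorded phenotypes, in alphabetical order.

I-1 ∈ {X^CX^c, X^cX^c}

C/I-1 ? ·: X^CX^c|X^cX^c
C/I-2 un ·: X^CY
C/II-1 un I-1×I-2: X^CX^c
C/II-2 un ·: X^CY
C/III-1 aff II-1×II-2: X^cY
C/III-2 un II-1×II-2: X^CY
⇒ C over [I-1,I-2,II-1,II-2,III-1,III-2]: 2 consistent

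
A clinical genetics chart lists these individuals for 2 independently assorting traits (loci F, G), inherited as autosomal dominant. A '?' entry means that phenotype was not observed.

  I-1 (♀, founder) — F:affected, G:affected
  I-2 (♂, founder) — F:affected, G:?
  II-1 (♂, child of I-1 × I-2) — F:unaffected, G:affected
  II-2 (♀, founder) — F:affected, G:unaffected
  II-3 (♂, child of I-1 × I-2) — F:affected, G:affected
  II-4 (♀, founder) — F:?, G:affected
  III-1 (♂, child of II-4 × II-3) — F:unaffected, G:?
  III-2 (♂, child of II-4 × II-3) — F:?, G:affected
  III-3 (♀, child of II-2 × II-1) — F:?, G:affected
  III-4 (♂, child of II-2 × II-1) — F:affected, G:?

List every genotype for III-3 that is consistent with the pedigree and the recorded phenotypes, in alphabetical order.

F/I-1 aff ·: Ff
F/I-2 aff ·: Ff
F/II-1 un I-1×I-2: ff
F/II-2 aff ·: Ff|FF
F/II-3 aff I-1×I-2: Ff
F/II-4 ? ·: ff|Ff
F/III-1 un II-4×II-3: ff
F/III-2 ? II-4×II-3: ff|Ff|FF
F/III-3 ? II-2×II-1: ff|Ff
F/III-4 aff II-2×II-1: Ff
⇒ F over [I-1,I-2,II-1,II-2,II-3,II-4,III-1,III-2,III-3,III-4]: 15 consistent
G/I-1 aff ·: Gg|GG
G/I-2 ? ·: gg|Gg|GG
G/II-1 aff I-1×I-2: Gg|GG
G/II-2 un ·: gg
G/II-3 aff I-1×I-2: Gg|GG
G/II-4 aff ·: Gg|GG
G/III-1 ? II-4×II-3: gg|Gg|GG
G/III-2 aff II-4×II-3: Gg|GG
G/III-3 aff II-2×II-1: Gg
G/III-4 ? II-2×II-1: gg|Gg
⇒ G over [I-1,I-2,II-1,II-2,II-3,II-4,III-1,III-2,III-3,III-4]: 180 consistent

III-3 ∈ {Ff Gg, ff Gg}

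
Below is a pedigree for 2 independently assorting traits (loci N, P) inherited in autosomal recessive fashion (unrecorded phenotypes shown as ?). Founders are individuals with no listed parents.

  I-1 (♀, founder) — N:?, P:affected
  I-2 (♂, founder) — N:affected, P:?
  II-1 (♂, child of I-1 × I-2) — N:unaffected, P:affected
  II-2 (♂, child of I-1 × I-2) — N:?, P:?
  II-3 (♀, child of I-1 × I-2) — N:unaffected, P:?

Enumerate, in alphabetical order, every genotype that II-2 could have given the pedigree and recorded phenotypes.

N/I-1 ? ·: NN|Nn
N/I-2 aff ·: nn
N/II-1 un I-1×I-2: Nn
N/II-2 ? I-1×I-2: Nn|nn
N/II-3 un I-1×I-2: Nn
⇒ N over [I-1,I-2,II-1,II-2,II-3]: 3 consistent
P/I-1 aff ·: pp
P/I-2 ? ·: Pp|pp
P/II-1 aff I-1×I-2: pp
P/II-2 ? I-1×I-2: Pp|pp
P/II-3 ? I-1×I-2: Pp|pp
⇒ P over [I-1,I-2,II-1,II-2,II-3]: 5 consistent

II-2 ∈ {Nn Pp, Nn pp, nn Pp, nn pp}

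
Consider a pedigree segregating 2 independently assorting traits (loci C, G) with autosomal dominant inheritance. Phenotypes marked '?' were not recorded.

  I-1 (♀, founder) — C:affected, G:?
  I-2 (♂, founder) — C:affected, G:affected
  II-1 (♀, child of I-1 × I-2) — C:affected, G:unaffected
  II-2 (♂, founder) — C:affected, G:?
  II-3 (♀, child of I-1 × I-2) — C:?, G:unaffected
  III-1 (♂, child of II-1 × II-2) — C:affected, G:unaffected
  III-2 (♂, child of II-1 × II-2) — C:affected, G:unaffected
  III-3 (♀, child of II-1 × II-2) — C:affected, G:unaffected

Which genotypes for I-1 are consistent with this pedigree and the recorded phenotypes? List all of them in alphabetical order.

C/I-1 aff ·: Cc|CC
C/I-2 aff ·: Cc|CC
C/II-1 aff I-1×I-2: Cc|CC
C/II-2 aff ·: Cc|CC
C/II-3 ? I-1×I-2: cc|Cc|CC
C/III-1 aff II-1×II-2: Cc|CC
C/III-2 aff II-1×II-2: Cc|CC
C/III-3 aff II-1×II-2: Cc|CC
⇒ C over [I-1,I-2,II-1,II-2,II-3,III-1,III-2,III-3]: 184 consistent
G/I-1 ? ·: gg|Gg
G/I-2 aff ·: Gg
G/II-1 un I-1×I-2: gg
G/II-2 ? ·: gg|Gg
G/II-3 un I-1×I-2: gg
G/III-1 un II-1×II-2: gg
G/III-2 un II-1×II-2: gg
G/III-3 un II-1×II-2: gg
⇒ G over [I-1,I-2,II-1,II-2,II-3,III-1,III-2,III-3]: 4 consistent

I-1 ∈ {CC Gg, CC gg, Cc Gg, Cc gg}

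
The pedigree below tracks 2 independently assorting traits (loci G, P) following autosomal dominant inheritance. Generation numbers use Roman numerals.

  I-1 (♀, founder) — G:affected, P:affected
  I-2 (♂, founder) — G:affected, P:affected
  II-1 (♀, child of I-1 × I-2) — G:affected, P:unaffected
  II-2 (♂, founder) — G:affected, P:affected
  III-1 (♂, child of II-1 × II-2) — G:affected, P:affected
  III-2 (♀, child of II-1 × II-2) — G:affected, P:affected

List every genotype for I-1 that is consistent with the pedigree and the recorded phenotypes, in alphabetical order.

I-1 ∈ {GG Pp, Gg Pp}

G/I-1 aff ·: Gg|GG
G/I-2 aff ·: Gg|GG
G/II-1 aff I-1×I-2: Gg|GG
G/II-2 aff ·: Gg|GG
G/III-1 aff II-1×II-2: Gg|GG
G/III-2 aff II-1×II-2: Gg|GG
⇒ G over [I-1,I-2,II-1,II-2,III-1,III-2]: 44 consistent
P/I-1 aff ·: Pp
P/I-2 aff ·: Pp
P/II-1 un I-1×I-2: pp
P/II-2 aff ·: Pp|PP
P/III-1 aff II-1×II-2: Pp
P/III-2 aff II-1×II-2: Pp
⇒ P over [I-1,I-2,II-1,II-2,III-1,III-2]: 2 consistent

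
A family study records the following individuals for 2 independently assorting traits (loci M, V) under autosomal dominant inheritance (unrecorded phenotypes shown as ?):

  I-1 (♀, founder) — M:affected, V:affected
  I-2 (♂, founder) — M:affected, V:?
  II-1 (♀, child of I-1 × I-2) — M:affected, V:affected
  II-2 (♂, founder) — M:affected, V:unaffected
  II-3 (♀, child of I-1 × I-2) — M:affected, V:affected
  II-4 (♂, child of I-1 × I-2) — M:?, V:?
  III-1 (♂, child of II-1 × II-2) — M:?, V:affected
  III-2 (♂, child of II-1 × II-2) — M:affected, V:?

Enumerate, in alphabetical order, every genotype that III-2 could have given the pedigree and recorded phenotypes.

M/I-1 aff ·: Mm|MM
M/I-2 aff ·: Mm|MM
M/II-1 aff I-1×I-2: Mm|MM
M/II-2 aff ·: Mm|MM
M/II-3 aff I-1×I-2: Mm|MM
M/II-4 ? I-1×I-2: mm|Mm|MM
M/III-1 ? II-1×II-2: mm|Mm|MM
M/III-2 aff II-1×II-2: Mm|MM
⇒ M over [I-1,I-2,II-1,II-2,II-3,II-4,III-1,III-2]: 215 consistent
V/I-1 aff ·: Vv|VV
V/I-2 ? ·: vv|Vv|VV
V/II-1 aff I-1×I-2: Vv|VV
V/II-2 un ·: vv
V/II-3 aff I-1×I-2: Vv|VV
V/II-4 ? I-1×I-2: vv|Vv|VV
V/III-1 aff II-1×II-2: Vv
V/III-2 ? II-1×II-2: vv|Vv
⇒ V over [I-1,I-2,II-1,II-2,II-3,II-4,III-1,III-2]: 49 consistent

III-2 ∈ {MM Vv, MM vv, Mm Vv, Mm vv}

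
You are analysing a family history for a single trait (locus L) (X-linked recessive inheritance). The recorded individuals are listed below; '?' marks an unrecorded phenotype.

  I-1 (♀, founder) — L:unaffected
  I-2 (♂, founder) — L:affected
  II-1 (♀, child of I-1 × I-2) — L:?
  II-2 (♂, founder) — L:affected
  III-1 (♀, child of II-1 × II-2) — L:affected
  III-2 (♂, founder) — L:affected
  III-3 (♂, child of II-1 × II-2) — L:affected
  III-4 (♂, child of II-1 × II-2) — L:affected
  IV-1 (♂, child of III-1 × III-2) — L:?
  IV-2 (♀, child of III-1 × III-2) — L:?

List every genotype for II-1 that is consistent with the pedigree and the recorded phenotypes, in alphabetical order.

L/I-1 un ·: X^LX^L|X^LX^l
L/I-2 aff ·: X^lY
L/II-1 ? I-1×I-2: X^LX^l|X^lX^l
L/II-2 aff ·: X^lY
L/III-1 aff II-1×II-2: X^lX^l
L/III-2 aff ·: X^lY
L/III-3 aff II-1×II-2: X^lY
L/III-4 aff II-1×II-2: X^lY
L/IV-1 ? III-1×III-2: X^lY
L/IV-2 ? III-1×III-2: X^lX^l
⇒ L over [I-1,I-2,II-1,II-2,III-1,III-2,III-3,III-4,IV-1,IV-2]: 3 consistent

II-1 ∈ {X^LX^l, X^lX^l}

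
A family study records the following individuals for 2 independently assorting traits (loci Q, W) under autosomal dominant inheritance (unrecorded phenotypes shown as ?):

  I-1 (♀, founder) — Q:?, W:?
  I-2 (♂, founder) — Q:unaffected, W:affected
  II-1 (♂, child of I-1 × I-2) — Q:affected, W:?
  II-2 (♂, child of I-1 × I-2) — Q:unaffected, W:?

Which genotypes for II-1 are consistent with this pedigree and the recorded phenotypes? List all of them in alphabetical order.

II-1 ∈ {Qq WW, Qq Ww, Qq ww}

Q/I-1 ? ·: Qq
Q/I-2 un ·: qq
Q/II-1 aff I-1×I-2: Qq
Q/II-2 un I-1×I-2: qq
⇒ Q over [I-1,I-2,II-1,II-2]: 1 consistent
W/I-1 ? ·: ww|Ww|WW
W/I-2 aff ·: Ww|WW
W/II-1 ? I-1×I-2: ww|Ww|WW
W/II-2 ? I-1×I-2: ww|Ww|WW
⇒ W over [I-1,I-2,II-1,II-2]: 23 consistent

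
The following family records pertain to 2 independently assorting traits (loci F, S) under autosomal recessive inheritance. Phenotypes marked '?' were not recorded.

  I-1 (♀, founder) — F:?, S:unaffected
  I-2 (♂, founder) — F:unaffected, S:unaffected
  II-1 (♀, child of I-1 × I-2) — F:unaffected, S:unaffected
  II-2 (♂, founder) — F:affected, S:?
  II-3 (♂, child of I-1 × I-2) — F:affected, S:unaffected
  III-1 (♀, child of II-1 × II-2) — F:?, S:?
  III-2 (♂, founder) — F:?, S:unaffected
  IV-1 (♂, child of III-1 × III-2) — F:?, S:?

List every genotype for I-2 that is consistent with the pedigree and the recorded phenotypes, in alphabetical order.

I-2 ∈ {Ff SS, Ff Ss}

F/I-1 ? ·: Ff|ff
F/I-2 un ·: Ff
F/II-1 un I-1×I-2: FF|Ff
F/II-2 aff ·: ff
F/II-3 aff I-1×I-2: ff
F/III-1 ? II-1×II-2: Ff|ff
F/III-2 ? ·: FF|Ff|ff
F/IV-1 ? III-1×III-2: FF|Ff|ff
⇒ F over [I-1,I-2,II-1,II-2,II-3,III-1,III-2,IV-1]: 29 consistent
S/I-1 un ·: SS|Ss
S/I-2 un ·: SS|Ss
S/II-1 un I-1×I-2: SS|Ss
S/II-2 ? ·: SS|Ss|ss
S/II-3 un I-1×I-2: SS|Ss
S/III-1 ? II-1×II-2: SS|Ss|ss
S/III-2 un ·: SS|Ss
S/IV-1 ? III-1×III-2: SS|Ss|ss
⇒ S over [I-1,I-2,II-1,II-2,II-3,III-1,III-2,IV-1]: 274 consistent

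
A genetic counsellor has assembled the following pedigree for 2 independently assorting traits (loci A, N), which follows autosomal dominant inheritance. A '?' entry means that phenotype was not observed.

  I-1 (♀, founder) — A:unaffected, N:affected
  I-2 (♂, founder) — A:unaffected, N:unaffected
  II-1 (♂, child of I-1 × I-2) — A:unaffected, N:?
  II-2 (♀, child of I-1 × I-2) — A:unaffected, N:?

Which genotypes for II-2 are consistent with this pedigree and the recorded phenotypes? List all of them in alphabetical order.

II-2 ∈ {aa Nn, aa nn}

A/I-1 un ·: aa
A/I-2 un ·: aa
A/II-1 un I-1×I-2: aa
A/II-2 un I-1×I-2: aa
⇒ A over [I-1,I-2,II-1,II-2]: 1 consistent
N/I-1 aff ·: Nn|NN
N/I-2 un ·: nn
N/II-1 ? I-1×I-2: nn|Nn
N/II-2 ? I-1×I-2: nn|Nn
⇒ N over [I-1,I-2,II-1,II-2]: 5 consistent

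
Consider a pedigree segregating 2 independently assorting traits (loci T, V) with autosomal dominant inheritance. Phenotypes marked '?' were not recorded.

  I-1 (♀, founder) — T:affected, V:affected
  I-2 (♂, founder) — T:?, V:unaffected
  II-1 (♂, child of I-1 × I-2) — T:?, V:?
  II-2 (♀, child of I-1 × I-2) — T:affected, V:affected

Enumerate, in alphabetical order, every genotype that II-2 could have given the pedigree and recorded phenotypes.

T/I-1 aff ·: Tt|TT
T/I-2 ? ·: tt|Tt|TT
T/II-1 ? I-1×I-2: tt|Tt|TT
T/II-2 aff I-1×I-2: Tt|TT
⇒ T over [I-1,I-2,II-1,II-2]: 18 consistent
V/I-1 aff ·: Vv|VV
V/I-2 un ·: vv
V/II-1 ? I-1×I-2: vv|Vv
V/II-2 aff I-1×I-2: Vv
⇒ V over [I-1,I-2,II-1,II-2]: 3 consistent

II-2 ∈ {TT Vv, Tt Vv}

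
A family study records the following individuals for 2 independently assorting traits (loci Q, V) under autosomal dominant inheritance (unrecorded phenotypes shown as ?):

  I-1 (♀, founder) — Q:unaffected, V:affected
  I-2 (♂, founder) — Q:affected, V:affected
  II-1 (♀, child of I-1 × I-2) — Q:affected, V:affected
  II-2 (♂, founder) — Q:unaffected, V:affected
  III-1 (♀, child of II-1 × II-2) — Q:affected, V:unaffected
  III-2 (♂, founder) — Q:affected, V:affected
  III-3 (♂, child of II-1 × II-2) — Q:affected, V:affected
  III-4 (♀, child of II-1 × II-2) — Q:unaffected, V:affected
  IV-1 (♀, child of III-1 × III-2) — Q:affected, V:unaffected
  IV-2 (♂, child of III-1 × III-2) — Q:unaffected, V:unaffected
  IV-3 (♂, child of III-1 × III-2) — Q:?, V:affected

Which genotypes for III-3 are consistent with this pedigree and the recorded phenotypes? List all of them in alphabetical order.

Q/I-1 un ·: qq
Q/I-2 aff ·: Qq|QQ
Q/II-1 aff I-1×I-2: Qq
Q/II-2 un ·: qq
Q/III-1 aff II-1×II-2: Qq
Q/III-2 aff ·: Qq
Q/III-3 aff II-1×II-2: Qq
Q/III-4 un II-1×II-2: qq
Q/IV-1 aff III-1×III-2: Qq|QQ
Q/IV-2 un III-1×III-2: qq
Q/IV-3 ? III-1×III-2: qq|Qq|QQ
⇒ Q over [I-1,I-2,II-1,II-2,III-1,III-2,III-3,III-4,IV-1,IV-2,IV-3]: 12 consistent
V/I-1 aff ·: Vv|VV
V/I-2 aff ·: Vv|VV
V/II-1 aff I-1×I-2: Vv
V/II-2 aff ·: Vv
V/III-1 un II-1×II-2: vv
V/III-2 aff ·: Vv
V/III-3 aff II-1×II-2: Vv|VV
V/III-4 aff II-1×II-2: Vv|VV
V/IV-1 un III-1×III-2: vv
V/IV-2 un III-1×III-2: vv
V/IV-3 aff III-1×III-2: Vv
⇒ V over [I-1,I-2,II-1,II-2,III-1,III-2,III-3,III-4,IV-1,IV-2,IV-3]: 12 consistent

III-3 ∈ {Qq VV, Qq Vv}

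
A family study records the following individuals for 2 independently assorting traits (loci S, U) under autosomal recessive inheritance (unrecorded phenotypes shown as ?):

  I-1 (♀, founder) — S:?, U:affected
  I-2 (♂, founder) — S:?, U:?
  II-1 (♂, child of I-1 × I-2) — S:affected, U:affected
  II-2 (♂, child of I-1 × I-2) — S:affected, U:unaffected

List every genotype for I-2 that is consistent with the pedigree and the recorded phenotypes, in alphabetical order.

I-2 ∈ {Ss Uu, ss Uu}

S/I-1 ? ·: Ss|ss
S/I-2 ? ·: Ss|ss
S/II-1 aff I-1×I-2: ss
S/II-2 aff I-1×I-2: ss
⇒ S over [I-1,I-2,II-1,II-2]: 4 consistent
U/I-1 aff ·: uu
U/I-2 ? ·: Uu
U/II-1 aff I-1×I-2: uu
U/II-2 un I-1×I-2: Uu
⇒ U over [I-1,I-2,II-1,II-2]: 1 consistent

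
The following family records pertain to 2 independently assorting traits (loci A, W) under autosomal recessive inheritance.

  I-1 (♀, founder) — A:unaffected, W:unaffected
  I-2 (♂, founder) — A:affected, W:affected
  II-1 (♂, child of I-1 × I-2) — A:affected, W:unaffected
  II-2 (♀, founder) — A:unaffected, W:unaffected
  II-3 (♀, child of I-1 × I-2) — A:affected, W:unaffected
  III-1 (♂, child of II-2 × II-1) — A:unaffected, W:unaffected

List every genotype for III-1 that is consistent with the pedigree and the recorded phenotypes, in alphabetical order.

A/I-1 un ·: Aa
A/I-2 aff ·: aa
A/II-1 aff I-1×I-2: aa
A/II-2 un ·: AA|Aa
A/II-3 aff I-1×I-2: aa
A/III-1 un II-2×II-1: Aa
⇒ A over [I-1,I-2,II-1,II-2,II-3,III-1]: 2 consistent
W/I-1 un ·: WW|Ww
W/I-2 aff ·: ww
W/II-1 un I-1×I-2: Ww
W/II-2 un ·: WW|Ww
W/II-3 un I-1×I-2: Ww
W/III-1 un II-2×II-1: WW|Ww
⇒ W over [I-1,I-2,II-1,II-2,II-3,III-1]: 8 consistent

III-1 ∈ {Aa WW, Aa Ww}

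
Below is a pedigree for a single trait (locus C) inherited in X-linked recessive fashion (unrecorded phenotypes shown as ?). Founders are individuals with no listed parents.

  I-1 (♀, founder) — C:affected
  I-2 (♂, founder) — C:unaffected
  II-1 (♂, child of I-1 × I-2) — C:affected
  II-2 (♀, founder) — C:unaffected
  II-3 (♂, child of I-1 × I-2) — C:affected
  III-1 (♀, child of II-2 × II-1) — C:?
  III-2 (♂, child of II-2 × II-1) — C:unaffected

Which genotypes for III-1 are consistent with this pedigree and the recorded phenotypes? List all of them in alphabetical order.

C/I-1 aff ·: X^cX^c
C/I-2 un ·: X^CY
C/II-1 aff I-1×I-2: X^cY
C/II-2 un ·: X^CX^C|X^CX^c
C/II-3 aff I-1×I-2: X^cY
C/III-1 ? II-2×II-1: X^CX^c|X^cX^c
C/III-2 un II-2×II-1: X^CY
⇒ C over [I-1,I-2,II-1,II-2,II-3,III-1,III-2]: 3 consistent

III-1 ∈ {X^CX^c, X^cX^c}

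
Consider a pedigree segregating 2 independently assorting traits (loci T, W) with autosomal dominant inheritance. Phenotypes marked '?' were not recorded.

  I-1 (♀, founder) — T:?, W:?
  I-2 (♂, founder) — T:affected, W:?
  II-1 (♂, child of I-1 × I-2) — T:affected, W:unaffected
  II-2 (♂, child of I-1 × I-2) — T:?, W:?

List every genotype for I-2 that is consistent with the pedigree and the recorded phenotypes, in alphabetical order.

T/I-1 ? ·: tt|Tt|TT
T/I-2 aff ·: Tt|TT
T/II-1 aff I-1×I-2: Tt|TT
T/II-2 ? I-1×I-2: tt|Tt|TT
⇒ T over [I-1,I-2,II-1,II-2]: 18 consistent
W/I-1 ? ·: ww|Ww
W/I-2 ? ·: ww|Ww
W/II-1 un I-1×I-2: ww
W/II-2 ? I-1×I-2: ww|Ww|WW
⇒ W over [I-1,I-2,II-1,II-2]: 8 consistent

I-2 ∈ {TT Ww, TT ww, Tt Ww, Tt ww}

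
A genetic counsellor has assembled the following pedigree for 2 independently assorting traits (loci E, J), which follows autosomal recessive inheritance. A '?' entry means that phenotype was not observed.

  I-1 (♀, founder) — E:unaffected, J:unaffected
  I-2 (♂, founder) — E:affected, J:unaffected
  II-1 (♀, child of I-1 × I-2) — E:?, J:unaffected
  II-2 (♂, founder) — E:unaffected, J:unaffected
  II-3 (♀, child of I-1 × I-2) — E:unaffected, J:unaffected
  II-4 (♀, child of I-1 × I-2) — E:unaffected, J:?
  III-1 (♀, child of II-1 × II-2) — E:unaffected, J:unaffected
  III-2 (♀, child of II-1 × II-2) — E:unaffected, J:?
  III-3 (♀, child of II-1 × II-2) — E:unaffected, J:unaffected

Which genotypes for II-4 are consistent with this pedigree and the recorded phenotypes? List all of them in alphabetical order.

II-4 ∈ {Ee JJ, Ee Jj, Ee jj}

E/I-1 un ·: EE|Ee
E/I-2 aff ·: ee
E/II-1 ? I-1×I-2: Ee|ee
E/II-2 un ·: EE|Ee
E/II-3 un I-1×I-2: Ee
E/II-4 un I-1×I-2: Ee
E/III-1 un II-1×II-2: EE|Ee
E/III-2 un II-1×II-2: EE|Ee
E/III-3 un II-1×II-2: EE|Ee
⇒ E over [I-1,I-2,II-1,II-2,II-3,II-4,III-1,III-2,III-3]: 34 consistent
J/I-1 un ·: JJ|Jj
J/I-2 un ·: JJ|Jj
J/II-1 un I-1×I-2: JJ|Jj
J/II-2 un ·: JJ|Jj
J/II-3 un I-1×I-2: JJ|Jj
J/II-4 ? I-1×I-2: JJ|Jj|jj
J/III-1 un II-1×II-2: JJ|Jj
J/III-2 ? II-1×II-2: JJ|Jj|jj
J/III-3 un II-1×II-2: JJ|Jj
⇒ J over [I-1,I-2,II-1,II-2,II-3,II-4,III-1,III-2,III-3]: 415 consistent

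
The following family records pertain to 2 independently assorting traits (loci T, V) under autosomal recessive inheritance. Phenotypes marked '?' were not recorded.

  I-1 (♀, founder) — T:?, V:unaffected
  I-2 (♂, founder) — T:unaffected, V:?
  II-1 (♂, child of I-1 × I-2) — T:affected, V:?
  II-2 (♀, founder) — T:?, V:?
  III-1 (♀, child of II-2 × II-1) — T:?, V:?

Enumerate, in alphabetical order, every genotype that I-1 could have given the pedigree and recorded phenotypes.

I-1 ∈ {Tt VV, Tt Vv, tt VV, tt Vv}

T/I-1 ? ·: Tt|tt
T/I-2 un ·: Tt
T/II-1 aff I-1×I-2: tt
T/II-2 ? ·: TT|Tt|tt
T/III-1 ? II-2×II-1: Tt|tt
⇒ T over [I-1,I-2,II-1,II-2,III-1]: 8 consistent
V/I-1 un ·: VV|Vv
V/I-2 ? ·: VV|Vv|vv
V/II-1 ? I-1×I-2: VV|Vv|vv
V/II-2 ? ·: VV|Vv|vv
V/III-1 ? II-2×II-1: VV|Vv|vv
⇒ V over [I-1,I-2,II-1,II-2,III-1]: 59 consistent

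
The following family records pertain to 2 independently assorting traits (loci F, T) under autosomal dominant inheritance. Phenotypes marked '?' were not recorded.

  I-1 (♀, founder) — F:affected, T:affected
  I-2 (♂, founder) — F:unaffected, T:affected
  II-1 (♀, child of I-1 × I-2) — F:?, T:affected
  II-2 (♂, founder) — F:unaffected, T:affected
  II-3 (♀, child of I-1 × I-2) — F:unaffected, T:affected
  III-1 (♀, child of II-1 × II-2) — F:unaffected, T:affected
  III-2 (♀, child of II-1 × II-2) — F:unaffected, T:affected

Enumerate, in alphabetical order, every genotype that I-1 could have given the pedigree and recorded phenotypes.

F/I-1 aff ·: Ff
F/I-2 un ·: ff
F/II-1 ? I-1×I-2: ff|Ff
F/II-2 un ·: ff
F/II-3 un I-1×I-2: ff
F/III-1 un II-1×II-2: ff
F/III-2 un II-1×II-2: ff
⇒ F over [I-1,I-2,II-1,II-2,II-3,III-1,III-2]: 2 consistent
T/I-1 aff ·: Tt|TT
T/I-2 aff ·: Tt|TT
T/II-1 aff I-1×I-2: Tt|TT
T/II-2 aff ·: Tt|TT
T/II-3 aff I-1×I-2: Tt|TT
T/III-1 aff II-1×II-2: Tt|TT
T/III-2 aff II-1×II-2: Tt|TT
⇒ T over [I-1,I-2,II-1,II-2,II-3,III-1,III-2]: 83 consistent

I-1 ∈ {Ff TT, Ff Tt}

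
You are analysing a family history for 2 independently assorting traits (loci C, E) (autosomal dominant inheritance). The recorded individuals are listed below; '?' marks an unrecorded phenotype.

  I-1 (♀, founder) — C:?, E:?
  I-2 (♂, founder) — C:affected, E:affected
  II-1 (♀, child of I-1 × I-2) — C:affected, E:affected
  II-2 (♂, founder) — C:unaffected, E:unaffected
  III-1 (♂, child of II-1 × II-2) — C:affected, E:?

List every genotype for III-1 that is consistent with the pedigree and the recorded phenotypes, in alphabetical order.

III-1 ∈ {Cc Ee, Cc ee}

C/I-1 ? ·: cc|Cc|CC
C/I-2 aff ·: Cc|CC
C/II-1 aff I-1×I-2: Cc|CC
C/II-2 un ·: cc
C/III-1 aff II-1×II-2: Cc
⇒ C over [I-1,I-2,II-1,II-2,III-1]: 9 consistent
E/I-1 ? ·: ee|Ee|EE
E/I-2 aff ·: Ee|EE
E/II-1 aff I-1×I-2: Ee|EE
E/II-2 un ·: ee
E/III-1 ? II-1×II-2: ee|Ee
⇒ E over [I-1,I-2,II-1,II-2,III-1]: 14 consistent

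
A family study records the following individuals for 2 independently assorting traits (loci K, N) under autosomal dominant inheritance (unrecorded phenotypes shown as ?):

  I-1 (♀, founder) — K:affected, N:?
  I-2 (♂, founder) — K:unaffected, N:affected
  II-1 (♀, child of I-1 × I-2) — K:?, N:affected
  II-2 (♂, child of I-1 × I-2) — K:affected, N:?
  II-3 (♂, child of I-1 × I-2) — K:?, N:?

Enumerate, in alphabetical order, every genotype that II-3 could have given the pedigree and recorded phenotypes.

K/I-1 aff ·: Kk|KK
K/I-2 un ·: kk
K/II-1 ? I-1×I-2: kk|Kk
K/II-2 aff I-1×I-2: Kk
K/II-3 ? I-1×I-2: kk|Kk
⇒ K over [I-1,I-2,II-1,II-2,II-3]: 5 consistent
N/I-1 ? ·: nn|Nn|NN
N/I-2 aff ·: Nn|NN
N/II-1 aff I-1×I-2: Nn|NN
N/II-2 ? I-1×I-2: nn|Nn|NN
N/II-3 ? I-1×I-2: nn|Nn|NN
⇒ N over [I-1,I-2,II-1,II-2,II-3]: 40 consistent

II-3 ∈ {Kk NN, Kk Nn, Kk nn, kk NN, kk Nn, kk nn}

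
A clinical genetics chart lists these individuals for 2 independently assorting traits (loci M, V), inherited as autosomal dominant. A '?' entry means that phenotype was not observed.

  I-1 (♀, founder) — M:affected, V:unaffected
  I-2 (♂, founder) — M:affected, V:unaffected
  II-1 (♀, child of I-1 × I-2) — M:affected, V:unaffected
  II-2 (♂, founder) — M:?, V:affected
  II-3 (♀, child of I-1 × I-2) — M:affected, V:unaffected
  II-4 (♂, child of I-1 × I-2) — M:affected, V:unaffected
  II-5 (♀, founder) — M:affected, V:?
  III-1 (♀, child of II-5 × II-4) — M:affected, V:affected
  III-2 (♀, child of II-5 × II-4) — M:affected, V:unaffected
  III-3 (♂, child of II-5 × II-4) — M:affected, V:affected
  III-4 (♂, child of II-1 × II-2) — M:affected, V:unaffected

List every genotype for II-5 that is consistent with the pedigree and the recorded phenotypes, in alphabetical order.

II-5 ∈ {MM Vv, Mm Vv}

M/I-1 aff ·: Mm|MM
M/I-2 aff ·: Mm|MM
M/II-1 aff I-1×I-2: Mm|MM
M/II-2 ? ·: mm|Mm|MM
M/II-3 aff I-1×I-2: Mm|MM
M/II-4 aff I-1×I-2: Mm|MM
M/II-5 aff ·: Mm|MM
M/III-1 aff II-5×II-4: Mm|MM
M/III-2 aff II-5×II-4: Mm|MM
M/III-3 aff II-5×II-4: Mm|MM
M/III-4 aff II-1×II-2: Mm|MM
⇒ M over [I-1,I-2,II-1,II-2,II-3,II-4,II-5,III-1,III-2,III-3,III-4]: 1386 consistent
V/I-1 un ·: vv
V/I-2 un ·: vv
V/II-1 un I-1×I-2: vv
V/II-2 aff ·: Vv
V/II-3 un I-1×I-2: vv
V/II-4 un I-1×I-2: vv
V/II-5 ? ·: Vv
V/III-1 aff II-5×II-4: Vv
V/III-2 un II-5×II-4: vv
V/III-3 aff II-5×II-4: Vv
V/III-4 un II-1×II-2: vv
⇒ V over [I-1,I-2,II-1,II-2,II-3,II-4,II-5,III-1,III-2,III-3,III-4]: 1 consistent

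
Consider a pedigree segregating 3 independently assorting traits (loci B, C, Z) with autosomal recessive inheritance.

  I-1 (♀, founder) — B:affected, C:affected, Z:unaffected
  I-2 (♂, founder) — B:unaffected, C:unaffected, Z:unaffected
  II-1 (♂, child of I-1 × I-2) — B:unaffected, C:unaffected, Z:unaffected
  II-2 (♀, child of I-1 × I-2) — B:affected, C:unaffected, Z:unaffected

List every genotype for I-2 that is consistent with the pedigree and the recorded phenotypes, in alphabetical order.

I-2 ∈ {Bb CC ZZ, Bb CC Zz, Bb Cc ZZ, Bb Cc Zz}

B/I-1 aff ·: bb
B/I-2 un ·: Bb
B/II-1 un I-1×I-2: Bb
B/II-2 aff I-1×I-2: bb
⇒ B over [I-1,I-2,II-1,II-2]: 1 consistent
C/I-1 aff ·: cc
C/I-2 un ·: CC|Cc
C/II-1 un I-1×I-2: Cc
C/II-2 un I-1×I-2: Cc
⇒ C over [I-1,I-2,II-1,II-2]: 2 consistent
Z/I-1 un ·: ZZ|Zz
Z/I-2 un ·: ZZ|Zz
Z/II-1 un I-1×I-2: ZZ|Zz
Z/II-2 un I-1×I-2: ZZ|Zz
⇒ Z over [I-1,I-2,II-1,II-2]: 13 consistent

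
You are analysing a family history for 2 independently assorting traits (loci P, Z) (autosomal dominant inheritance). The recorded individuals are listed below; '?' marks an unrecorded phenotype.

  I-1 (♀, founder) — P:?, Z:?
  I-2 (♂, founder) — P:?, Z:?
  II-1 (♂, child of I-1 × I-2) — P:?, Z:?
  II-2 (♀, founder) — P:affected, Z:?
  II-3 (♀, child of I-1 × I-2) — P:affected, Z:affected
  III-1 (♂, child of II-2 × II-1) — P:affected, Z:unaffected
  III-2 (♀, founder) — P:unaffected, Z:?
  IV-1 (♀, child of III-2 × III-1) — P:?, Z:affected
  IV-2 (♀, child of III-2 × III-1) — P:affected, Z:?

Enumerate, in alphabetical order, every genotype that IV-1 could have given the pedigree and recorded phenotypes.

IV-1 ∈ {Pp Zz, pp Zz}

P/I-1 ? ·: pp|Pp|PP
P/I-2 ? ·: pp|Pp|PP
P/II-1 ? I-1×I-2: pp|Pp|PP
P/II-2 aff ·: Pp|PP
P/II-3 aff I-1×I-2: Pp|PP
P/III-1 aff II-2×II-1: Pp|PP
P/III-2 un ·: pp
P/IV-1 ? III-2×III-1: pp|Pp
P/IV-2 aff III-2×III-1: Pp
⇒ P over [I-1,I-2,II-1,II-2,II-3,III-1,III-2,IV-1,IV-2]: 104 consistent
Z/I-1 ? ·: zz|Zz|ZZ
Z/I-2 ? ·: zz|Zz|ZZ
Z/II-1 ? I-1×I-2: zz|Zz
Z/II-2 ? ·: zz|Zz
Z/II-3 aff I-1×I-2: Zz|ZZ
Z/III-1 un II-2×II-1: zz
Z/III-2 ? ·: Zz|ZZ
Z/IV-1 aff III-2×III-1: Zz
Z/IV-2 ? III-2×III-1: zz|Zz
⇒ Z over [I-1,I-2,II-1,II-2,II-3,III-1,III-2,IV-1,IV-2]: 84 consistent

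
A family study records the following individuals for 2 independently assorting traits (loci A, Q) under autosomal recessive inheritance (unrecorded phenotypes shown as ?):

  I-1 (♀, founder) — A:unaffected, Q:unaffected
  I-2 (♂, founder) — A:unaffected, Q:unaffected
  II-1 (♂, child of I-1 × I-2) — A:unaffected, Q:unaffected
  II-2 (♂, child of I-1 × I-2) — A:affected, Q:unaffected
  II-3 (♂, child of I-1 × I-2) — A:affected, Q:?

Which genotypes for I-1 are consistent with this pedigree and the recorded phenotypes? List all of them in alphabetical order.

A/I-1 un ·: Aa
A/I-2 un ·: Aa
A/II-1 un I-1×I-2: AA|Aa
A/II-2 aff I-1×I-2: aa
A/II-3 aff I-1×I-2: aa
⇒ A over [I-1,I-2,II-1,II-2,II-3]: 2 consistent
Q/I-1 un ·: QQ|Qq
Q/I-2 un ·: QQ|Qq
Q/II-1 un I-1×I-2: QQ|Qq
Q/II-2 un I-1×I-2: QQ|Qq
Q/II-3 ? I-1×I-2: QQ|Qq|qq
⇒ Q over [I-1,I-2,II-1,II-2,II-3]: 29 consistent

I-1 ∈ {Aa QQ, Aa Qq}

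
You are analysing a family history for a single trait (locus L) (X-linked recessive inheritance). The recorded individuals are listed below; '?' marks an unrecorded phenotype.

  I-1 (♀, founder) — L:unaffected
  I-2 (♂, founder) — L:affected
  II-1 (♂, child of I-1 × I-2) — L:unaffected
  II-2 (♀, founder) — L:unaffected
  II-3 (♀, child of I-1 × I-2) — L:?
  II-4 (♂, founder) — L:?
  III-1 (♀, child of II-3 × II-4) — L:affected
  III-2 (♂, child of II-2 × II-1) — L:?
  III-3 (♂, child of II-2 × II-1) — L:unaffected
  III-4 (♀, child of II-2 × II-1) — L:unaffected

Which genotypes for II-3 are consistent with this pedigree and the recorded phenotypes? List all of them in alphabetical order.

II-3 ∈ {X^LX^l, X^lX^l}

L/I-1 un ·: X^LX^L|X^LX^l
L/I-2 aff ·: X^lY
L/II-1 un I-1×I-2: X^LY
L/II-2 un ·: X^LX^L|X^LX^l
L/II-3 ? I-1×I-2: X^LX^l|X^lX^l
L/II-4 ? ·: X^lY
L/III-1 aff II-3×II-4: X^lX^l
L/III-2 ? II-2×II-1: X^LY|X^lY
L/III-3 un II-2×II-1: X^LY
L/III-4 un II-2×II-1: X^LX^L|X^LX^l
⇒ L over [I-1,I-2,II-1,II-2,II-3,II-4,III-1,III-2,III-3,III-4]: 15 consistent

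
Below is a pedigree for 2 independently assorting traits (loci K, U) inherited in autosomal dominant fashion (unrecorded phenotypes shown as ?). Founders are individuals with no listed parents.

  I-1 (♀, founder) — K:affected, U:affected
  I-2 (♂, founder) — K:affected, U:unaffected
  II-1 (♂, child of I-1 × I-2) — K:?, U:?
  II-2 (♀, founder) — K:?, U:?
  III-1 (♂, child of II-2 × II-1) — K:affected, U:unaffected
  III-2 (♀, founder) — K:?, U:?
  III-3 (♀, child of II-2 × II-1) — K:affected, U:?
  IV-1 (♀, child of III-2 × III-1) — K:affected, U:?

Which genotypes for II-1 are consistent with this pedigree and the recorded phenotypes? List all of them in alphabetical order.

II-1 ∈ {KK Uu, KK uu, Kk Uu, Kk uu, kk Uu, kk uu}

K/I-1 aff ·: Kk|KK
K/I-2 aff ·: Kk|KK
K/II-1 ? I-1×I-2: kk|Kk|KK
K/II-2 ? ·: kk|Kk|KK
K/III-1 aff II-2×II-1: Kk|KK
K/III-2 ? ·: kk|Kk|KK
K/III-3 aff II-2×II-1: Kk|KK
K/IV-1 aff III-2×III-1: Kk|KK
⇒ K over [I-1,I-2,II-1,II-2,III-1,III-2,III-3,IV-1]: 241 consistent
U/I-1 aff ·: Uu|UU
U/I-2 un ·: uu
U/II-1 ? I-1×I-2: uu|Uu
U/II-2 ? ·: uu|Uu
U/III-1 un II-2×II-1: uu
U/III-2 ? ·: uu|Uu|UU
U/III-3 ? II-2×II-1: uu|Uu|UU
U/IV-1 ? III-2×III-1: uu|Uu
⇒ U over [I-1,I-2,II-1,II-2,III-1,III-2,III-3,IV-1]: 52 consistent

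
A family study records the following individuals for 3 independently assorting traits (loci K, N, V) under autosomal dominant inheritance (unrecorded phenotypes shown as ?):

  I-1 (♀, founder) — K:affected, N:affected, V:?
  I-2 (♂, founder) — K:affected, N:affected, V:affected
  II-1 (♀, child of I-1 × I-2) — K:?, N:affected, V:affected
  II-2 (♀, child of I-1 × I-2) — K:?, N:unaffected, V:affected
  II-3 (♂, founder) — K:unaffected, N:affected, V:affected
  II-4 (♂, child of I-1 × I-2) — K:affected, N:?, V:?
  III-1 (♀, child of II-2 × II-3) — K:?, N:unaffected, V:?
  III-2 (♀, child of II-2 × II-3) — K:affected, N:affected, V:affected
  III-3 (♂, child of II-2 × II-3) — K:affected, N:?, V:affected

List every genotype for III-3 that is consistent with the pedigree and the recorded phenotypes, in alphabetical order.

III-3 ∈ {Kk Nn VV, Kk Nn Vv, Kk nn VV, Kk nn Vv}

K/I-1 aff ·: Kk|KK
K/I-2 aff ·: Kk|KK
K/II-1 ? I-1×I-2: kk|Kk|KK
K/II-2 ? I-1×I-2: Kk|KK
K/II-3 un ·: kk
K/II-4 aff I-1×I-2: Kk|KK
K/III-1 ? II-2×II-3: kk|Kk
K/III-2 aff II-2×II-3: Kk
K/III-3 aff II-2×II-3: Kk
⇒ K over [I-1,I-2,II-1,II-2,II-3,II-4,III-1,III-2,III-3]: 43 consistent
N/I-1 aff ·: Nn
N/I-2 aff ·: Nn
N/II-1 aff I-1×I-2: Nn|NN
N/II-2 un I-1×I-2: nn
N/II-3 aff ·: Nn
N/II-4 ? I-1×I-2: nn|Nn|NN
N/III-1 un II-2×II-3: nn
N/III-2 aff II-2×II-3: Nn
N/III-3 ? II-2×II-3: nn|Nn
⇒ N over [I-1,I-2,II-1,II-2,II-3,II-4,III-1,III-2,III-3]: 12 consistent
V/I-1 ? ·: vv|Vv|VV
V/I-2 aff ·: Vv|VV
V/II-1 aff I-1×I-2: Vv|VV
V/II-2 aff I-1×I-2: Vv|VV
V/II-3 aff ·: Vv|VV
V/II-4 ? I-1×I-2: vv|Vv|VV
V/III-1 ? II-2×II-3: vv|Vv|VV
V/III-2 aff II-2×II-3: Vv|VV
V/III-3 aff II-2×II-3: Vv|VV
⇒ V over [I-1,I-2,II-1,II-2,II-3,II-4,III-1,III-2,III-3]: 475 consistent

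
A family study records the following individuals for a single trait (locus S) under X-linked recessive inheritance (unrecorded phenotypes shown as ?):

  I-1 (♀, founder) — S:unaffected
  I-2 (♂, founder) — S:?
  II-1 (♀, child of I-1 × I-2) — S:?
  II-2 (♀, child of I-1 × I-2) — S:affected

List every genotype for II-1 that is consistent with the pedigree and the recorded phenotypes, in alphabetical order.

S/I-1 un ·: X^SX^s
S/I-2 ? ·: X^sY
S/II-1 ? I-1×I-2: X^SX^s|X^sX^s
S/II-2 aff I-1×I-2: X^sX^s
⇒ S over [I-1,I-2,II-1,II-2]: 2 consistent

II-1 ∈ {X^SX^s, X^sX^s}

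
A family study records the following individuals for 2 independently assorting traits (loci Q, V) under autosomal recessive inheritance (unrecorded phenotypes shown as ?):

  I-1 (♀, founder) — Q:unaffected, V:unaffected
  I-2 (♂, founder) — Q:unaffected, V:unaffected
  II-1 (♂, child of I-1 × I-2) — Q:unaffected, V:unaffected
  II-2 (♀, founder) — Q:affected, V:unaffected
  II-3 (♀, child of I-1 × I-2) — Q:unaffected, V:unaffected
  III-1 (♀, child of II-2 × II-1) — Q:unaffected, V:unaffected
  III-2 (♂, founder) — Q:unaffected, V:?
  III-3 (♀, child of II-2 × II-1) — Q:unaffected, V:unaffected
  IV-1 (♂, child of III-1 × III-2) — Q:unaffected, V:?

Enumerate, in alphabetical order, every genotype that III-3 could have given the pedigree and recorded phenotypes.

III-3 ∈ {Qq VV, Qq Vv}

Q/I-1 un ·: QQ|Qq
Q/I-2 un ·: QQ|Qq
Q/II-1 un I-1×I-2: QQ|Qq
Q/II-2 aff ·: qq
Q/II-3 un I-1×I-2: QQ|Qq
Q/III-1 un II-2×II-1: Qq
Q/III-2 un ·: QQ|Qq
Q/III-3 un II-2×II-1: Qq
Q/IV-1 un III-1×III-2: QQ|Qq
⇒ Q over [I-1,I-2,II-1,II-2,II-3,III-1,III-2,III-3,IV-1]: 52 consistent
V/I-1 un ·: VV|Vv
V/I-2 un ·: VV|Vv
V/II-1 un I-1×I-2: VV|Vv
V/II-2 un ·: VV|Vv
V/II-3 un I-1×I-2: VV|Vv
V/III-1 un II-2×II-1: VV|Vv
V/III-2 ? ·: VV|Vv|vv
V/III-3 un II-2×II-1: VV|Vv
V/IV-1 ? III-1×III-2: VV|Vv|vv
⇒ V over [I-1,I-2,II-1,II-2,II-3,III-1,III-2,III-3,IV-1]: 446 consistent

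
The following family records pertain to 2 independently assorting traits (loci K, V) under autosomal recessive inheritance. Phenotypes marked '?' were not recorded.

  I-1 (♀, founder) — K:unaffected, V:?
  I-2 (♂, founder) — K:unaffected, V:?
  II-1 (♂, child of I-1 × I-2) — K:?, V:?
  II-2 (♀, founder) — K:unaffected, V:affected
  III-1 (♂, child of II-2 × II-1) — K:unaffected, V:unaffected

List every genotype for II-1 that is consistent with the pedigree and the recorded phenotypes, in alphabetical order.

K/I-1 un ·: KK|Kk
K/I-2 un ·: KK|Kk
K/II-1 ? I-1×I-2: KK|Kk|kk
K/II-2 un ·: KK|Kk
K/III-1 un II-2×II-1: KK|Kk
⇒ K over [I-1,I-2,II-1,II-2,III-1]: 26 consistent
V/I-1 ? ·: VV|Vv|vv
V/I-2 ? ·: VV|Vv|vv
V/II-1 ? I-1×I-2: VV|Vv
V/II-2 aff ·: vv
V/III-1 un II-2×II-1: Vv
⇒ V over [I-1,I-2,II-1,II-2,III-1]: 11 consistent

II-1 ∈ {KK VV, KK Vv, Kk VV, Kk Vv, kk VV, kk Vv}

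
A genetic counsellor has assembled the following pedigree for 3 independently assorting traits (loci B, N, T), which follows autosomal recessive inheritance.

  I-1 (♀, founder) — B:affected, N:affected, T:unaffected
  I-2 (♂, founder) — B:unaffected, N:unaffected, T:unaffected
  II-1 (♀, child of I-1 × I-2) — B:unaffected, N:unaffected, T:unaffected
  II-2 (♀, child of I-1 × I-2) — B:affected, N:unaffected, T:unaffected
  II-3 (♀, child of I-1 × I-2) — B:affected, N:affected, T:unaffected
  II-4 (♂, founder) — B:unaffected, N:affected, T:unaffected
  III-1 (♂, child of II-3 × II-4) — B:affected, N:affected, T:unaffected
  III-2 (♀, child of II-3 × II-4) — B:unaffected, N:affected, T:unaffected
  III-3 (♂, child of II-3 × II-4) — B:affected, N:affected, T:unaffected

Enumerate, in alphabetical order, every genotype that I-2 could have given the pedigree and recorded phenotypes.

I-2 ∈ {Bb Nn TT, Bb Nn Tt}

B/I-1 aff ·: bb
B/I-2 un ·: Bb
B/II-1 un I-1×I-2: Bb
B/II-2 aff I-1×I-2: bb
B/II-3 aff I-1×I-2: bb
B/II-4 un ·: Bb
B/III-1 aff II-3×II-4: bb
B/III-2 un II-3×II-4: Bb
B/III-3 aff II-3×II-4: bb
⇒ B over [I-1,I-2,II-1,II-2,II-3,II-4,III-1,III-2,III-3]: 1 consistent
N/I-1 aff ·: nn
N/I-2 un ·: Nn
N/II-1 un I-1×I-2: Nn
N/II-2 un I-1×I-2: Nn
N/II-3 aff I-1×I-2: nn
N/II-4 aff ·: nn
N/III-1 aff II-3×II-4: nn
N/III-2 aff II-3×II-4: nn
N/III-3 aff II-3×II-4: nn
⇒ N over [I-1,I-2,II-1,II-2,II-3,II-4,III-1,III-2,III-3]: 1 consistent
T/I-1 un ·: TT|Tt
T/I-2 un ·: TT|Tt
T/II-1 un I-1×I-2: TT|Tt
T/II-2 un I-1×I-2: TT|Tt
T/II-3 un I-1×I-2: TT|Tt
T/II-4 un ·: TT|Tt
T/III-1 un II-3×II-4: TT|Tt
T/III-2 un II-3×II-4: TT|Tt
T/III-3 un II-3×II-4: TT|Tt
⇒ T over [I-1,I-2,II-1,II-2,II-3,II-4,III-1,III-2,III-3]: 309 consistent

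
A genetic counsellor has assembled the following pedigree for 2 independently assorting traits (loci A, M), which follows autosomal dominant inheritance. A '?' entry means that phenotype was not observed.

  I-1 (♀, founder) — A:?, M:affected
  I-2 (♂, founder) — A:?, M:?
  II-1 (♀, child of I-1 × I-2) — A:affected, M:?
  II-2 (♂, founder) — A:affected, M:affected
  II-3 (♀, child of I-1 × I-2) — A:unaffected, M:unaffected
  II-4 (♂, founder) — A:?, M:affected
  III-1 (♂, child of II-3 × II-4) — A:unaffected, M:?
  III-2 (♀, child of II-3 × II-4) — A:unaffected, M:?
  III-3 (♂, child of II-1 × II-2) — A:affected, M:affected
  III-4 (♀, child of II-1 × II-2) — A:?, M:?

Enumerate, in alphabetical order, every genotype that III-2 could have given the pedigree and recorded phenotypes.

A/I-1 ? ·: aa|Aa
A/I-2 ? ·: aa|Aa
A/II-1 aff I-1×I-2: Aa|AA
A/II-2 aff ·: Aa|AA
A/II-3 un I-1×I-2: aa
A/II-4 ? ·: aa|Aa
A/III-1 un II-3×II-4: aa
A/III-2 un II-3×II-4: aa
A/III-3 aff II-1×II-2: Aa|AA
A/III-4 ? II-1×II-2: aa|Aa|AA
⇒ A over [I-1,I-2,II-1,II-2,II-3,II-4,III-1,III-2,III-3,III-4]: 70 consistent
M/I-1 aff ·: Mm
M/I-2 ? ·: mm|Mm
M/II-1 ? I-1×I-2: mm|Mm|MM
M/II-2 aff ·: Mm|MM
M/II-3 un I-1×I-2: mm
M/II-4 aff ·: Mm|MM
M/III-1 ? II-3×II-4: mm|Mm
M/III-2 ? II-3×II-4: mm|Mm
M/III-3 aff II-1×II-2: Mm|MM
M/III-4 ? II-1×II-2: mm|Mm|MM
⇒ M over [I-1,I-2,II-1,II-2,II-3,II-4,III-1,III-2,III-3,III-4]: 155 consistent

III-2 ∈ {aa Mm, aa mm}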